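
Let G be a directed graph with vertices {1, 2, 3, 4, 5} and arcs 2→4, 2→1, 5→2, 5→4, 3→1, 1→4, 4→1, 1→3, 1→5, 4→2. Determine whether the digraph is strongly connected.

Yes

From 2 we can reach every vertex (1, 2, 3, 4, 5), and every vertex can reach 2 (1, 2, 3, 4, 5). So the whole graph is one strongly connected component.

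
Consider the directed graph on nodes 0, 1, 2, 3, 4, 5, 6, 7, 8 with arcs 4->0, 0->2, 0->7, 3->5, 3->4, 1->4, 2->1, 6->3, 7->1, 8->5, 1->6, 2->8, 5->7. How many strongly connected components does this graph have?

1

{0, 1, 2, 3, 4, 5, 6, 7, 8} are all mutually reachable — one SCC of size 9.
That gives 1 strongly connected component.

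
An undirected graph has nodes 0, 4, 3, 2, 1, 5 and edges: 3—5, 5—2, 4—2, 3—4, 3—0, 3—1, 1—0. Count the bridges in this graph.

0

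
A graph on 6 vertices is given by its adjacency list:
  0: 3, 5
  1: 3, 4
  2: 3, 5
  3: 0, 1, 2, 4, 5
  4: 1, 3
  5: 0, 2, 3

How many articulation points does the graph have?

Removing 3 increases the component count from 1 to 2, so 3 is a cut vertex.
By contrast removing 0 leaves 1 component; it is not a cut vertex. No other vertex is a cut vertex either.

1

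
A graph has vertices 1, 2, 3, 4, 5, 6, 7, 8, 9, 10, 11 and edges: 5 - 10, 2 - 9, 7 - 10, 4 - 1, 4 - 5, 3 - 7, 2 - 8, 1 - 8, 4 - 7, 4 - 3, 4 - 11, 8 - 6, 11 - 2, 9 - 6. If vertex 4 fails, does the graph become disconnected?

Yes

Deleting 4 raises the number of components from 1 to 2, so 4 is a cut vertex.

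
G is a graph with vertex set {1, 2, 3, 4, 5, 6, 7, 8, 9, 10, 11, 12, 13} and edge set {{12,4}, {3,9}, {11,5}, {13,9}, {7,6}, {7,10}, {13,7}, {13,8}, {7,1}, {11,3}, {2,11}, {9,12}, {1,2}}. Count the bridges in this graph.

The edges on the cycle 13-7-1-2-11-3-9-13 are not bridges since each lies on that cycle.
But removing 9-12 disconnects 9 from 12; removing 11-5 disconnects 11 from 5; removing 6-7 disconnects 6 from 7; removing 4-12 disconnects 4 from 12 — these are bridges.
In total 6 edges are bridges.

6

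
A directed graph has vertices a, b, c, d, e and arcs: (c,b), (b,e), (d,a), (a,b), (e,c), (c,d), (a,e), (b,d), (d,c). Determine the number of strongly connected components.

{a, b, c, d, e} are all mutually reachable — one SCC of size 5.
That gives 1 strongly connected component.

1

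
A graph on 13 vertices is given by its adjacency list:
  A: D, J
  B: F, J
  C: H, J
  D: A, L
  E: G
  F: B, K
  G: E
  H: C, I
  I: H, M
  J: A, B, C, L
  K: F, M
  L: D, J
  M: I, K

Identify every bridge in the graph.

E-G

The edges on the cycle J-A-D-L-J are not bridges since each lies on that cycle.
But removing E-G disconnects E from G — this is a bridge.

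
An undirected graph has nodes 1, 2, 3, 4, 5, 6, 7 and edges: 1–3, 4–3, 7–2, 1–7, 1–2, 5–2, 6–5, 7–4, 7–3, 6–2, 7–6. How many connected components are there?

1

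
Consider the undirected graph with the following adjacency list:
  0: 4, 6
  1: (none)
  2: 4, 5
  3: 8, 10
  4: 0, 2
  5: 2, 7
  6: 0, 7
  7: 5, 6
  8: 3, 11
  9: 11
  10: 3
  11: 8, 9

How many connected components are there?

1 is isolated — a component by itself.
Starting from 3 we can reach 3, 8, 9, 10, 11. That is one component of size 5.
Starting from 0 we can reach 0, 2, 4, 5, 6, 7. That is one component of size 6.
Total: 3 components.

3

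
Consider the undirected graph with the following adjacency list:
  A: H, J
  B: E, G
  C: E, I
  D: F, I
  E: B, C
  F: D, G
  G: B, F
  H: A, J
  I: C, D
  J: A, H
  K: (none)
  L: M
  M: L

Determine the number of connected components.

K is isolated — a component by itself.
Starting from L we can reach L, M. That is one component of size 2.
Starting from A we can reach A, H, J. That is one component of size 3.
Starting from B we can reach B, C, D, E, F, G, I. That is one component of size 7.
Total: 4 components.

4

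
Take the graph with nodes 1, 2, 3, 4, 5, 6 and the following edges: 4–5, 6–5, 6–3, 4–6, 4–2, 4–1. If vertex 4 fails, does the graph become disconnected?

Yes

Deleting 4 raises the number of components from 1 to 3, so 4 is a cut vertex.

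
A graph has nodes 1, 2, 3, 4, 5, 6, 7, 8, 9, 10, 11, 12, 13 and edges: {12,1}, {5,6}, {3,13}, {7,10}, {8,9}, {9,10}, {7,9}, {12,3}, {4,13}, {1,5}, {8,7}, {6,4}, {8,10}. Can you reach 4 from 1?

Yes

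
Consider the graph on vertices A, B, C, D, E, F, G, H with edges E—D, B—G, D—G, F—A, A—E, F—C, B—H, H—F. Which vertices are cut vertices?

F

Removing F increases the component count from 1 to 2, so F is a cut vertex.
By contrast removing E leaves 1 component; it is not a cut vertex. No other vertex is a cut vertex either.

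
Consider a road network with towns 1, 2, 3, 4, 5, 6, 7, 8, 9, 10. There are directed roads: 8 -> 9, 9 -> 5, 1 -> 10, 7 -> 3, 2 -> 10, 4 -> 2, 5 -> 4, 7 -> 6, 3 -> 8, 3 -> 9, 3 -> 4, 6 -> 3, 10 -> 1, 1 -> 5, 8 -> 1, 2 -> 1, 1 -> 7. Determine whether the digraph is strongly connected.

From 8 we can reach every vertex (1, 2, 3, 4, 5, 6, 7, 8, 9, 10), and every vertex can reach 8 (1, 2, 3, 4, 5, 6, 7, 8, 9, 10). So the whole graph is one strongly connected component.

Yes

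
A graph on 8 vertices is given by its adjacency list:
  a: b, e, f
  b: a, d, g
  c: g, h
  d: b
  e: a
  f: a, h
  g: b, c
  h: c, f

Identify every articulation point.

a, b

Removing a increases the component count from 1 to 2, so a is a cut vertex.
Removing b increases the component count from 1 to 2, so b is a cut vertex.
By contrast removing d leaves 1 component; it is not a cut vertex. No other vertex is a cut vertex either.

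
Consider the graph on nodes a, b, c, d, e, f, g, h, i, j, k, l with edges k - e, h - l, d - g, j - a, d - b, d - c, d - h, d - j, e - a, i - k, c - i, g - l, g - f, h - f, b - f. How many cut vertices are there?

Removing d increases the component count from 1 to 2, so d is a cut vertex.
By contrast removing k leaves 1 component; it is not a cut vertex. No other vertex is a cut vertex either.

1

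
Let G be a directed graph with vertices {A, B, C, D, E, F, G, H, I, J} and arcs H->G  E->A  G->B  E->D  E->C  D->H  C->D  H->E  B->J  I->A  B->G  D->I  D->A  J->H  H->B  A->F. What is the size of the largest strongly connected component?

7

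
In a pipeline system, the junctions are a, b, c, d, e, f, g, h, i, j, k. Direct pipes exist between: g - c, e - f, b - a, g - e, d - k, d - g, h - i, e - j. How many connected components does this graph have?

3

Starting from a we can reach a, b. That is one component of size 2.
Starting from h we can reach h, i. That is one component of size 2.
Starting from c we can reach c, d, e, f, g, j, k. That is one component of size 7.
Total: 3 components.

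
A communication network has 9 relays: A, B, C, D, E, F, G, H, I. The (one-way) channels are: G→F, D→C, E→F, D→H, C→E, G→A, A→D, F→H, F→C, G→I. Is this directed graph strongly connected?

No

There is no directed path from H to F, so the graph is not strongly connected.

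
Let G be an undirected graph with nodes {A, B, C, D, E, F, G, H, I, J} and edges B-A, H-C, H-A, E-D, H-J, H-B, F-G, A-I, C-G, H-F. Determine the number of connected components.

2

Starting from D we can reach D, E. That is one component of size 2.
Starting from A we can reach A, B, C, F, G, H, I, J. That is one component of size 8.
Total: 2 components.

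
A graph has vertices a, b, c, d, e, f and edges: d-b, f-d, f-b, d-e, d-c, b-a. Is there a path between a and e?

From a we can reach a, b, c, d, e, f, which includes e.

Yes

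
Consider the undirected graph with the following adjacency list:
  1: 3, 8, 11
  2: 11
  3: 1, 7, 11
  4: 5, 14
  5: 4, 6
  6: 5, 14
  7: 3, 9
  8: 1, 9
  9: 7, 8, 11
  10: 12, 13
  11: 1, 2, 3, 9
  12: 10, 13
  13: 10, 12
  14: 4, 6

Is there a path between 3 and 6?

The component containing 3 is {1, 2, 3, 7, 8, 9, 11}, and 6 is not in it.

No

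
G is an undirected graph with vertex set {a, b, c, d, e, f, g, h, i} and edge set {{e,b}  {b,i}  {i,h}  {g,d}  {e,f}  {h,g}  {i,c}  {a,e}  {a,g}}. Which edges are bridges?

The edges on the cycle a-e-b-i-h-g-a are not bridges since each lies on that cycle.
But removing f–e disconnects f from e; removing i–c disconnects i from c; removing g–d disconnects g from d — these are bridges.

c-i, d-g, e-f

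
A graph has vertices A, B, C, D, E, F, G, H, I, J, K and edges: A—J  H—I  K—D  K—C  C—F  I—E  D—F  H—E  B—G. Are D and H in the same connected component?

The component containing D is {C, D, F, K}, and H is not in it.

No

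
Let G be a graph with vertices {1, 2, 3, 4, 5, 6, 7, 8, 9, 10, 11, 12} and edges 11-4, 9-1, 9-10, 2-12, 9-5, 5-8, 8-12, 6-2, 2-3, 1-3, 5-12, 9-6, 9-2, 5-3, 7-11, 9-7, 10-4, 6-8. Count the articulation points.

Removing 9 increases the component count from 1 to 2, so 9 is a cut vertex.
By contrast removing 11 leaves 1 component; it is not a cut vertex. No other vertex is a cut vertex either.

1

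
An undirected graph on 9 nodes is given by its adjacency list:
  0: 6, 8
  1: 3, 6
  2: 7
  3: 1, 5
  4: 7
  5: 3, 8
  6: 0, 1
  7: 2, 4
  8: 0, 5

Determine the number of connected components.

Starting from 2 we can reach 2, 4, 7. That is one component of size 3.
Starting from 0 we can reach 0, 1, 3, 5, 6, 8. That is one component of size 6.
Total: 2 components.

2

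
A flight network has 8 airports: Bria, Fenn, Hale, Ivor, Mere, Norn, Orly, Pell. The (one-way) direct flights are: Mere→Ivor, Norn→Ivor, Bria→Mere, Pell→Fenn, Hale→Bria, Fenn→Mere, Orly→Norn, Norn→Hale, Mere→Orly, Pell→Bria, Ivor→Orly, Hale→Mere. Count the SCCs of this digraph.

3

{Bria, Hale, Ivor, Mere, Norn, Orly} are all mutually reachable — one SCC of size 6.
{Fenn} is an SCC by itself.
{Pell} is an SCC by itself.
That gives 3 strongly connected components.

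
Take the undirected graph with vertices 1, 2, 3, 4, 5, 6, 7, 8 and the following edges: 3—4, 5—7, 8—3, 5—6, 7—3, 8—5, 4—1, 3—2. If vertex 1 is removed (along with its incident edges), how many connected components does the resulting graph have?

1

With 1 gone, the remaining components are: {2, 3, 4, 5, 6, 7, 8}.
That is 1 component.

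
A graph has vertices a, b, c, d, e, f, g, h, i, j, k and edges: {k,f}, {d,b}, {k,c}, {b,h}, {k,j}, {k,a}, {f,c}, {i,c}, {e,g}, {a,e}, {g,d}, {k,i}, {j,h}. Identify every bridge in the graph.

none

The edges on the cycle k-a-e-g-d-b-h-j-k are not bridges since each lies on that cycle.
Every edge lies on some cycle, so there are no bridges.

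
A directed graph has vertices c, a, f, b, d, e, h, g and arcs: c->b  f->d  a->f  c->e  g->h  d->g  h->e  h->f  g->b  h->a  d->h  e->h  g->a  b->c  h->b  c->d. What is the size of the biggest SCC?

8

{a, b, c, d, e, f, g, h} are all mutually reachable — one SCC of size 8.
The largest has 8 vertices.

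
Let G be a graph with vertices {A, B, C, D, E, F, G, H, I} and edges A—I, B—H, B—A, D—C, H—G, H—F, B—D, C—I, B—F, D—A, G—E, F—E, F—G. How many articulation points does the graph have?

1

Removing B increases the component count from 1 to 2, so B is a cut vertex.
By contrast removing A leaves 1 component; it is not a cut vertex. No other vertex is a cut vertex either.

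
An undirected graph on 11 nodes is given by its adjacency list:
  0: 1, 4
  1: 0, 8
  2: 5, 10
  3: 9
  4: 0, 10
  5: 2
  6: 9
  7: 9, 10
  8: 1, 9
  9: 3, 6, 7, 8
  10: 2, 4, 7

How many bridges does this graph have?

4

The edges on the cycle 4-10-7-9-8-1-0-4 are not bridges since each lies on that cycle.
But removing 2-5 disconnects 2 from 5; removing 2-10 disconnects 2 from 10; removing 3-9 disconnects 3 from 9; removing 9-6 disconnects 9 from 6 — these are bridges.
That makes 4 bridges.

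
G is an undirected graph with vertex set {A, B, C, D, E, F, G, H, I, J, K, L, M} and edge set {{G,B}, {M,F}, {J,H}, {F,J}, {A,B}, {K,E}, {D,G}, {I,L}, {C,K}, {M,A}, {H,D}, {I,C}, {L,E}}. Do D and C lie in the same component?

The component containing D is {A, B, D, F, G, H, J, M}, and C is not in it.

No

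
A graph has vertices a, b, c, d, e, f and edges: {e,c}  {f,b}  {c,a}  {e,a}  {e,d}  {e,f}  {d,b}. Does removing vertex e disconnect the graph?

Deleting e raises the number of components from 1 to 2, so e is a cut vertex.

Yes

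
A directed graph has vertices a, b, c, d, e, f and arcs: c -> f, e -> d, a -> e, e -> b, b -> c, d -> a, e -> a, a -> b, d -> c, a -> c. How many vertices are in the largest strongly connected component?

{a, d, e} are all mutually reachable — one SCC of size 3.
{b} is an SCC by itself.
{f} is an SCC by itself.
{c} is an SCC by itself.
The largest has 3 vertices.

3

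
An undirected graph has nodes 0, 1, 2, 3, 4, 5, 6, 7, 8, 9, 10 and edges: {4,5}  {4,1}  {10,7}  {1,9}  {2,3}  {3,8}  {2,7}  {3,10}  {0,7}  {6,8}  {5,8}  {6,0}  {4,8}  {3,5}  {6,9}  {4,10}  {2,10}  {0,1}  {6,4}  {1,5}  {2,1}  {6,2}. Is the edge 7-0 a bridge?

No

After removing 7-0, the path 7-2-6-0 still connects them, so the edge is not a bridge.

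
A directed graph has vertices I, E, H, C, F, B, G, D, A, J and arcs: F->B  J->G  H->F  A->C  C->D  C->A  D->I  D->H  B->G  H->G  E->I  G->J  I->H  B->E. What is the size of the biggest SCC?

5

{B, E, F, H, I} are all mutually reachable — one SCC of size 5.
{G, J} are all mutually reachable — one SCC of size 2.
{A, C} are all mutually reachable — one SCC of size 2.
{D} is an SCC by itself.
The largest has 5 vertices.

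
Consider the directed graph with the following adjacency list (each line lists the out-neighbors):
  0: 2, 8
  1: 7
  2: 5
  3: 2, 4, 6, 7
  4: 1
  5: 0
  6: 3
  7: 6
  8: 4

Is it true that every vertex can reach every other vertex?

Yes

From 0 we can reach every vertex (0, 1, 2, 3, 4, 5, 6, 7, 8), and every vertex can reach 0 (0, 1, 2, 3, 4, 5, 6, 7, 8). So the whole graph is one strongly connected component.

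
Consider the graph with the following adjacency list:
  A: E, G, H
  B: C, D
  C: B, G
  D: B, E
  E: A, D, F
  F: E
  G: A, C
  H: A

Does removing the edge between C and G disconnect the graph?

No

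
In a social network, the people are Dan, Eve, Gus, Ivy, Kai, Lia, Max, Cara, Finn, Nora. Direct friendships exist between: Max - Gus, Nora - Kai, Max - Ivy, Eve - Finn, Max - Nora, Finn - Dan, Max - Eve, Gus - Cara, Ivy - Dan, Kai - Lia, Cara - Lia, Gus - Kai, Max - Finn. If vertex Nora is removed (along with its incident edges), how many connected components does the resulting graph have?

1

With Nora gone, the remaining components are: {Dan, Eve, Gus, Ivy, Kai, Lia, Max, Cara, Finn}.
That is 1 component.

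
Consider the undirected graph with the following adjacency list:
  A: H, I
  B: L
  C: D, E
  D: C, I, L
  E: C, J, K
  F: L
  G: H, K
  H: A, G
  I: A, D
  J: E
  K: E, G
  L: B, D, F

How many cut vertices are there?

Removing D increases the component count from 1 to 2, so D is a cut vertex.
Removing E increases the component count from 1 to 2, so E is a cut vertex.
Removing L increases the component count from 1 to 3, so L is a cut vertex.
By contrast removing B leaves 1 component; it is not a cut vertex. No other vertex is a cut vertex either.

3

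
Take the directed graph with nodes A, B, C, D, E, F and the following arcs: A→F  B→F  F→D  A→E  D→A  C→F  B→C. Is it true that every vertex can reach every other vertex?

There is no directed path from A to C, so the graph is not strongly connected.

No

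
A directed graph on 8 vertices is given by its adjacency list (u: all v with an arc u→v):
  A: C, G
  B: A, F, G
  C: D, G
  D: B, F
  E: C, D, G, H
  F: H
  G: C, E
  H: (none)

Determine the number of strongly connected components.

3

{A, B, C, D, E, G} are all mutually reachable — one SCC of size 6.
{F} is an SCC by itself.
{H} is an SCC by itself.
That gives 3 strongly connected components.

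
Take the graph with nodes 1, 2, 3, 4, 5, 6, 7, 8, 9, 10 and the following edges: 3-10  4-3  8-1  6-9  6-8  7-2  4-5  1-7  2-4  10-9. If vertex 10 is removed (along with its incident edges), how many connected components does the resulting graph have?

1

With 10 gone, the remaining components are: {1, 2, 3, 4, 5, 6, 7, 8, 9}.
That is 1 component.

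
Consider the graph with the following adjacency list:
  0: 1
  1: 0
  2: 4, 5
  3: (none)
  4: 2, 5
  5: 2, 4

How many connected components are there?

3

3 is isolated — a component by itself.
Starting from 0 we can reach 0, 1. That is one component of size 2.
Starting from 2 we can reach 2, 4, 5. That is one component of size 3.
Total: 3 components.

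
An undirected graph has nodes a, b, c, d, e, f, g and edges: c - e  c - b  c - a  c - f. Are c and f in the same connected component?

Yes

From c we can reach a, b, c, e, f, which includes f.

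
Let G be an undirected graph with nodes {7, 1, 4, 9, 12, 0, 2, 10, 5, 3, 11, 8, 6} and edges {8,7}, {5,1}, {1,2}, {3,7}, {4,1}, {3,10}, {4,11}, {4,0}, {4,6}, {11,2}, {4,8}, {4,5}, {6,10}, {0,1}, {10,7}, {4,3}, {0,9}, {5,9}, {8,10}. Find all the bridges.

The edges on the cycle 4-0-9-5-4 are not bridges since each lies on that cycle.
Every edge lies on some cycle, so there are no bridges.

none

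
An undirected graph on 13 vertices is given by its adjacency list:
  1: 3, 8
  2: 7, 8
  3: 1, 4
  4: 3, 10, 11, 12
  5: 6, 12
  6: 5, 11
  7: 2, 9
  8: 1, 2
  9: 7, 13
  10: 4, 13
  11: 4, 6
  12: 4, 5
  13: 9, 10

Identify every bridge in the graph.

The edges on the cycle 4-12-5-6-11-4 are not bridges since each lies on that cycle.
Every edge lies on some cycle, so there are no bridges.

none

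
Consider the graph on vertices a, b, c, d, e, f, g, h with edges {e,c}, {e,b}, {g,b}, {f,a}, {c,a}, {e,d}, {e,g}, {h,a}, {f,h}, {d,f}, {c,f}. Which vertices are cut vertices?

Removing e increases the component count from 1 to 2, so e is a cut vertex.
By contrast removing d leaves 1 component; it is not a cut vertex. No other vertex is a cut vertex either.

e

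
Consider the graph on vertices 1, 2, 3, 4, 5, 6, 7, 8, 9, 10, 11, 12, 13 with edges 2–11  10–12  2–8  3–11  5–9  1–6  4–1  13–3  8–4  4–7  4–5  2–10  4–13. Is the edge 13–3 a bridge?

After removing 13–3, the path 13-4-8-2-11-3 still connects them, so the edge is not a bridge.

No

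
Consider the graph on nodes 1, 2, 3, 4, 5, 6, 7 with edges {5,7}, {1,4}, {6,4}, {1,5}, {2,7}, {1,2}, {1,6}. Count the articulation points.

1

Removing 1 increases the component count from 2 to 3, so 1 is a cut vertex.
By contrast removing 7 leaves 2 components; it is not a cut vertex. No other vertex is a cut vertex either.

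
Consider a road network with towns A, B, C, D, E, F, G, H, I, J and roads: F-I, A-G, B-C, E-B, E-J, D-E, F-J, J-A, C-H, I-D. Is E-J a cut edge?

No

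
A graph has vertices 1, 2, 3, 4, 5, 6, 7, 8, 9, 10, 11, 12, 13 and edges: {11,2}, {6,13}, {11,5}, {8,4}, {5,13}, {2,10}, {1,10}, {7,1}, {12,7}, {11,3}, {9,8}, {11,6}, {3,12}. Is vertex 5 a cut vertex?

No

Deleting 5 leaves 2 components (was 2), so 5 is not a cut vertex.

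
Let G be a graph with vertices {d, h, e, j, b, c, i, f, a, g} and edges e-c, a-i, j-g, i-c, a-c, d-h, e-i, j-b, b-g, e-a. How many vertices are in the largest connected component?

f is isolated — a component by itself.
Starting from d we can reach d, h. That is one component of size 2.
Starting from b we can reach b, g, j. That is one component of size 3.
Starting from a we can reach a, c, e, i. That is one component of size 4.
The largest has 4 vertices.

4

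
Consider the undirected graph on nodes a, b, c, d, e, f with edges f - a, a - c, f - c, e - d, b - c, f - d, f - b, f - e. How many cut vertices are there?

1

Removing f increases the component count from 1 to 2, so f is a cut vertex.
By contrast removing e leaves 1 component; it is not a cut vertex. No other vertex is a cut vertex either.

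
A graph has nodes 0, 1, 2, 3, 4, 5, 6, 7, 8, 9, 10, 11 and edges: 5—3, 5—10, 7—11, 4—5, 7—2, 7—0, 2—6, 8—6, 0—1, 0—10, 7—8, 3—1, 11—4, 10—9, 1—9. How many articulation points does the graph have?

Removing 7 increases the component count from 1 to 2, so 7 is a cut vertex.
By contrast removing 2 leaves 1 component; it is not a cut vertex. No other vertex is a cut vertex either.

1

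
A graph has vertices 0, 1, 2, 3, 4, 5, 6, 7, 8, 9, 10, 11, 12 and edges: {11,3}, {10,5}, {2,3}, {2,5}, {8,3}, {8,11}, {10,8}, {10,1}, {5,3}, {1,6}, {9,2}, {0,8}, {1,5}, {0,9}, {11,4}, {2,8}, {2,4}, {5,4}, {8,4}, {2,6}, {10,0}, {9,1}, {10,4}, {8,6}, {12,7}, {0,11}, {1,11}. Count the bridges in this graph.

The edges on the cycle 2-5-4-2 are not bridges since each lies on that cycle.
But removing 12 - 7 disconnects 12 from 7 — this is a bridge.

1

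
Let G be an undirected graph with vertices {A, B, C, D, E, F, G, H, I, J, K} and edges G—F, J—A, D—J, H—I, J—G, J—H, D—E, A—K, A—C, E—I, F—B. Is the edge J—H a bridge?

After removing J—H, the path J-D-E-I-H still connects them, so the edge is not a bridge.

No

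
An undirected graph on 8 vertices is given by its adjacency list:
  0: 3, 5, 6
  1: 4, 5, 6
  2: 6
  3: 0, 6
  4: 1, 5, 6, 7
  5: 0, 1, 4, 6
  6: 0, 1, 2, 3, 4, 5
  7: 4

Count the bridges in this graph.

2

The edges on the cycle 6-4-1-6 are not bridges since each lies on that cycle.
But removing 4-7 disconnects 4 from 7; removing 6-2 disconnects 6 from 2 — these are bridges.
That makes 2 bridges.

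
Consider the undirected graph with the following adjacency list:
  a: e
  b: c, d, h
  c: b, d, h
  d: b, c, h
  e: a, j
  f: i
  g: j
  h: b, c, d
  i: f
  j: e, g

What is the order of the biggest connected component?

4

Starting from f we can reach f, i. That is one component of size 2.
Starting from b we can reach b, c, d, h. That is one component of size 4.
Starting from a we can reach a, e, g, j. That is one component of size 4.
The largest has 4 vertices.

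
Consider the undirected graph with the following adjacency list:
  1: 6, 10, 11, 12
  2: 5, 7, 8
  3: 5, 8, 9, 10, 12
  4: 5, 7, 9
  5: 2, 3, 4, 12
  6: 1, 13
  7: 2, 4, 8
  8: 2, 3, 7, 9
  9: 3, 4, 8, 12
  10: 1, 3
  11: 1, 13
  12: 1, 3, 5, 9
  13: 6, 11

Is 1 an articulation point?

Yes

Deleting 1 raises the number of components from 1 to 2, so 1 is a cut vertex.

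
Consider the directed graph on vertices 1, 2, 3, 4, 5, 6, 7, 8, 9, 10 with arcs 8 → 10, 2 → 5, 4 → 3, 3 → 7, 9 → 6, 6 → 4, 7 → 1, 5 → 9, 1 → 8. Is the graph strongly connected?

There is no directed path from 5 to 2, so the graph is not strongly connected.

No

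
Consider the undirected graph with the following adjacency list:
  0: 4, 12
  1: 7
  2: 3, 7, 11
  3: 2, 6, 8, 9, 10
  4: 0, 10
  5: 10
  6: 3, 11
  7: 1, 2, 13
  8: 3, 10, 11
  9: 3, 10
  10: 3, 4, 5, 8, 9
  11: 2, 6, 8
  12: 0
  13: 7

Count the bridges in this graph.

7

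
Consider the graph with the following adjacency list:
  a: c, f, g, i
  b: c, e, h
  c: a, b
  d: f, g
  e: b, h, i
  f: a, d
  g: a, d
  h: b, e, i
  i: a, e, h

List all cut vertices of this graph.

Removing a increases the component count from 1 to 2, so a is a cut vertex.
By contrast removing f leaves 1 component; it is not a cut vertex. No other vertex is a cut vertex either.

a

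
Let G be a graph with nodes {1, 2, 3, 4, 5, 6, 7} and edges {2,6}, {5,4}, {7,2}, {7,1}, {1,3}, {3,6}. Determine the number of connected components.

2

Starting from 4 we can reach 4, 5. That is one component of size 2.
Starting from 1 we can reach 1, 2, 3, 6, 7. That is one component of size 5.
Total: 2 components.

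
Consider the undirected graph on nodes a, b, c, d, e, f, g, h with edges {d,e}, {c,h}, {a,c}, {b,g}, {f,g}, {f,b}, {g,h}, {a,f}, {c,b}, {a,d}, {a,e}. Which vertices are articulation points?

a

Removing a increases the component count from 1 to 2, so a is a cut vertex.
By contrast removing c leaves 1 component; it is not a cut vertex. No other vertex is a cut vertex either.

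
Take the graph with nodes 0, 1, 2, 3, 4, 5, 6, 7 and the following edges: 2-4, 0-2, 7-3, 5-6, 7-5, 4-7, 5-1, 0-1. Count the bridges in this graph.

The edges on the cycle 0-2-4-7-5-1-0 are not bridges since each lies on that cycle.
But removing 7-3 disconnects 7 from 3; removing 5-6 disconnects 5 from 6 — these are bridges.
That makes 2 bridges.

2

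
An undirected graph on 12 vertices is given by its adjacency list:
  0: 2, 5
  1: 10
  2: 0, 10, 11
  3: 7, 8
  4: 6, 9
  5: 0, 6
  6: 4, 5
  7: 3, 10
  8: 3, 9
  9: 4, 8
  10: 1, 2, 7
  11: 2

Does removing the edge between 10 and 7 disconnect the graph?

After removing 10-7, the path 10-2-0-5-6-4-9-8-3-7 still connects them, so the edge is not a bridge.

No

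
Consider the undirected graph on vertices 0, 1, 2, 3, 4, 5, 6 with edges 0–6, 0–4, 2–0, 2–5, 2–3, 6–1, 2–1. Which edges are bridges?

The edges on the cycle 2-0-6-1-2 are not bridges since each lies on that cycle.
But removing 0–4 disconnects 0 from 4; removing 2–3 disconnects 2 from 3; removing 2–5 disconnects 2 from 5 — these are bridges.

0-4, 2-3, 2-5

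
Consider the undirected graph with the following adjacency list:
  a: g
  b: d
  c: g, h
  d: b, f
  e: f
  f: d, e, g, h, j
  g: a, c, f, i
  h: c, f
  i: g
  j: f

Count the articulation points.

3

Removing d increases the component count from 1 to 2, so d is a cut vertex.
Removing f increases the component count from 1 to 4, so f is a cut vertex.
Removing g increases the component count from 1 to 3, so g is a cut vertex.
By contrast removing b leaves 1 component; it is not a cut vertex. No other vertex is a cut vertex either.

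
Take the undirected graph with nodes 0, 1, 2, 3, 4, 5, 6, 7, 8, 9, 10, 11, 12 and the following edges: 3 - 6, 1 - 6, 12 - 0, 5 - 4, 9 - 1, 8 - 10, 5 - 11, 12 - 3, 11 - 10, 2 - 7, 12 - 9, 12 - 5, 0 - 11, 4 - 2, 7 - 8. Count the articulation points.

1

Removing 12 increases the component count from 1 to 2, so 12 is a cut vertex.
By contrast removing 3 leaves 1 component; it is not a cut vertex. No other vertex is a cut vertex either.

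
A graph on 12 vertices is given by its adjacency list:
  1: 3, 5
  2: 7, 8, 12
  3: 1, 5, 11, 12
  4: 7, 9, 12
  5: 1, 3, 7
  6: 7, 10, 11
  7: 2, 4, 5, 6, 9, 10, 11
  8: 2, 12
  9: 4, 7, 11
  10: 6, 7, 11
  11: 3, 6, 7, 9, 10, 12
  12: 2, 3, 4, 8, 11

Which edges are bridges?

The edges on the cycle 7-2-12-3-11-7 are not bridges since each lies on that cycle.
Every edge lies on some cycle, so there are no bridges.

none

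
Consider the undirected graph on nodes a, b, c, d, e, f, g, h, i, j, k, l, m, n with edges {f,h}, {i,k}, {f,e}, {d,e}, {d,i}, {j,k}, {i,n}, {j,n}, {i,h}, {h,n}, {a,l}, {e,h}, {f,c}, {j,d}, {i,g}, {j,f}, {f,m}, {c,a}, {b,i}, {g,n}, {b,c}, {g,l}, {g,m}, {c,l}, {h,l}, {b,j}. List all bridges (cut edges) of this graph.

none

The edges on the cycle j-d-i-h-e-f-j are not bridges since each lies on that cycle.
Every edge lies on some cycle, so there are no bridges.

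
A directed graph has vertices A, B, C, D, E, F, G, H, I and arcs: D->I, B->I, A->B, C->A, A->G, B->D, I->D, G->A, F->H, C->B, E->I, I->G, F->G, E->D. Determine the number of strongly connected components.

5

{A, B, D, G, I} are all mutually reachable — one SCC of size 5.
{H} is an SCC by itself.
{F} is an SCC by itself.
{C} is an SCC by itself.
{E} is an SCC by itself.
That gives 5 strongly connected components.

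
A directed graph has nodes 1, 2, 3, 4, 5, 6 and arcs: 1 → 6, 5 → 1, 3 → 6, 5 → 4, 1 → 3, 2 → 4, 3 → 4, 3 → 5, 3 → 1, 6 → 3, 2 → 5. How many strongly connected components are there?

{1, 3, 5, 6} are all mutually reachable — one SCC of size 4.
{4} is an SCC by itself.
{2} is an SCC by itself.
That gives 3 strongly connected components.

3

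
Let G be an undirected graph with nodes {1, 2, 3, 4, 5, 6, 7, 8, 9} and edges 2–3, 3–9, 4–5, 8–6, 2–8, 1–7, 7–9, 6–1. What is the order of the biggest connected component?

Starting from 4 we can reach 4, 5. That is one component of size 2.
Starting from 1 we can reach 1, 2, 3, 6, 7, 8, 9. That is one component of size 7.
The largest has 7 vertices.

7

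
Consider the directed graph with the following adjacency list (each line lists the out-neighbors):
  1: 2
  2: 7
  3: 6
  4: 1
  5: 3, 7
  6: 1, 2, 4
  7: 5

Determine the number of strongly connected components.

{1, 2, 3, 4, 5, 6, 7} are all mutually reachable — one SCC of size 7.
That gives 1 strongly connected component.

1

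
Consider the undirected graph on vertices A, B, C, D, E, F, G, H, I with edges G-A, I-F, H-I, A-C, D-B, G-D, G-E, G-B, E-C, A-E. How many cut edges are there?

2

The edges on the cycle G-D-B-G are not bridges since each lies on that cycle.
But removing H-I disconnects H from I; removing F-I disconnects F from I — these are bridges.
That makes 2 bridges.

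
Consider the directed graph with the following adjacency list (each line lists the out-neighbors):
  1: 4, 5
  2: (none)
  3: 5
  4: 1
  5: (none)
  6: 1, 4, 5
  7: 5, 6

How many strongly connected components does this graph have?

6

{1, 4} are all mutually reachable — one SCC of size 2.
{2} is an SCC by itself.
{6} is an SCC by itself.
{3} is an SCC by itself.
{7} is an SCC by itself.
(and 1 more singleton SCC)
That gives 6 strongly connected components.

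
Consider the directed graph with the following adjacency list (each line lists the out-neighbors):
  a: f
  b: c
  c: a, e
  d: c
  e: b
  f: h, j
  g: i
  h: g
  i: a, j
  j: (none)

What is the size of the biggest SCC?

{a, f, g, h, i} are all mutually reachable — one SCC of size 5.
{b, c, e} are all mutually reachable — one SCC of size 3.
{j} is an SCC by itself.
{d} is an SCC by itself.
The largest has 5 vertices.

5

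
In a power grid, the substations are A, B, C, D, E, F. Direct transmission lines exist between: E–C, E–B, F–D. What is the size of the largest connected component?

A is isolated — a component by itself.
Starting from D we can reach D, F. That is one component of size 2.
Starting from B we can reach B, C, E. That is one component of size 3.
The largest has 3 vertices.

3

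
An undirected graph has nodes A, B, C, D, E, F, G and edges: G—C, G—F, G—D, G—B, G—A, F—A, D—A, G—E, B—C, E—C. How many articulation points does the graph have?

1

Removing G increases the component count from 1 to 2, so G is a cut vertex.
By contrast removing D leaves 1 component; it is not a cut vertex. No other vertex is a cut vertex either.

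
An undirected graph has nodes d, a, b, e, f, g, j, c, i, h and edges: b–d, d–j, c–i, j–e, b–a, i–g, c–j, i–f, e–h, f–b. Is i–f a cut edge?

After removing i–f, the path i-c-j-d-b-f still connects them, so the edge is not a bridge.

No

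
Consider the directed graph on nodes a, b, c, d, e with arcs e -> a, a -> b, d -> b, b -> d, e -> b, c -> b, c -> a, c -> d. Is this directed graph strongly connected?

There is no directed path from b to e, so the graph is not strongly connected.

No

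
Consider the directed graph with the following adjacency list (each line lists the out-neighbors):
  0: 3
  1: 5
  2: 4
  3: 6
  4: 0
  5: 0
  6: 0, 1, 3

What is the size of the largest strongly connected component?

{0, 1, 3, 5, 6} are all mutually reachable — one SCC of size 5.
{2} is an SCC by itself.
{4} is an SCC by itself.
The largest has 5 vertices.

5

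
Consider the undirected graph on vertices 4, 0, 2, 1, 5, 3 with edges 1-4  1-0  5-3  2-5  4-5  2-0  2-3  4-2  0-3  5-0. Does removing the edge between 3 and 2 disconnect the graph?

No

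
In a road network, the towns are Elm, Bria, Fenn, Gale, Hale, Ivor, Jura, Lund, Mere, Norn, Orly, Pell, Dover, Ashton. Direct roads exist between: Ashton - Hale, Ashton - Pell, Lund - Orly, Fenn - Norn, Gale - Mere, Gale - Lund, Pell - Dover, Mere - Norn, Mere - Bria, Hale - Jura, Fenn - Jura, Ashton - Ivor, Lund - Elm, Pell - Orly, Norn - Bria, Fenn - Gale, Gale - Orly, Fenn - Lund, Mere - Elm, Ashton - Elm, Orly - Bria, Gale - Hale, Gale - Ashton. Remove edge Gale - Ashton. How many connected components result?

1

Gale and Ashton are still connected via Gale-Hale-Ashton, so the component count stays at 1.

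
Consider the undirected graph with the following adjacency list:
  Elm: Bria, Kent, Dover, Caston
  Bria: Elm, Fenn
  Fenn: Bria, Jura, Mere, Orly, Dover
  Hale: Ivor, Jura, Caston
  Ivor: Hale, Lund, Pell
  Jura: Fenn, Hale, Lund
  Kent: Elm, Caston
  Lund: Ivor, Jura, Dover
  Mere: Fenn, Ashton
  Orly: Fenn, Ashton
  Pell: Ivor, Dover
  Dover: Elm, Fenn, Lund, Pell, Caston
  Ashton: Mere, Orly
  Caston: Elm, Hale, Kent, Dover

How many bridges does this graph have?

The edges on the cycle Fenn-Mere-Ashton-Orly-Fenn are not bridges since each lies on that cycle.
Every edge lies on some cycle, so there are no bridges.

0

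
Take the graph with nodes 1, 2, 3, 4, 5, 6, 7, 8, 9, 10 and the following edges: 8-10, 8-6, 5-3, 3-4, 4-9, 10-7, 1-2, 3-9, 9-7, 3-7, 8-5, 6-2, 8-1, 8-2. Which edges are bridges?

none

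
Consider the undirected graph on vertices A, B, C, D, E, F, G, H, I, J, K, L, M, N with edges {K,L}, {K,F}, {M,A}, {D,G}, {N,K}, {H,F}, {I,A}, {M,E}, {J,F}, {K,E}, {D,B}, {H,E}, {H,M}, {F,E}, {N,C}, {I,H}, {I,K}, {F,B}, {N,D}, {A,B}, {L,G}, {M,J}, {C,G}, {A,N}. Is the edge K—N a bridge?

After removing K—N, the path K-I-A-N still connects them, so the edge is not a bridge.

No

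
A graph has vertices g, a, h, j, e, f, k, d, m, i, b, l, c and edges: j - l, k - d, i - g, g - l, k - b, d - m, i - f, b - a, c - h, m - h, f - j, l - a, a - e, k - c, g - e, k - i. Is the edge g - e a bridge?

No

After removing g - e, the path g-l-a-e still connects them, so the edge is not a bridge.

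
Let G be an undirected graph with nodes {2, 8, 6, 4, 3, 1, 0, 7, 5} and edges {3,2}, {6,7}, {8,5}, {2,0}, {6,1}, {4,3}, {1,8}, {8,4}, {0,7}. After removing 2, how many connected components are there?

With 2 gone, the remaining components are: {0, 1, 3, 4, 5, 6, 7, 8}.
That is 1 component.

1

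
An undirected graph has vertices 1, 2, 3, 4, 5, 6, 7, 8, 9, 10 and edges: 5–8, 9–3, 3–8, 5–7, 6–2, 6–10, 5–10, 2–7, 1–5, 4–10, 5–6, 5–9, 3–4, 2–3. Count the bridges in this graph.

The edges on the cycle 5-6-2-7-5 are not bridges since each lies on that cycle.
But removing 1–5 disconnects 1 from 5 — this is a bridge.

1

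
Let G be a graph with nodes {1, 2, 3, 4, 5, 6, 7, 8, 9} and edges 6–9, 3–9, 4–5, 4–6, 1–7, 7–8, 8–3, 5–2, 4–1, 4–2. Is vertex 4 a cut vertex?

Yes

Deleting 4 raises the number of components from 1 to 2, so 4 is a cut vertex.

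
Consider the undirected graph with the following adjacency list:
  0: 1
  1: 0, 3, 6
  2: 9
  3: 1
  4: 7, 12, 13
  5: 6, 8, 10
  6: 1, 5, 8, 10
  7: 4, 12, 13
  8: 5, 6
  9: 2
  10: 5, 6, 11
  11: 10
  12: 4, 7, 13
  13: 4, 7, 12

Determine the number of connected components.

Starting from 2 we can reach 2, 9. That is one component of size 2.
Starting from 4 we can reach 4, 7, 12, 13. That is one component of size 4.
Starting from 0 we can reach 0, 1, 3, 5, 6, 8, 10, 11. That is one component of size 8.
Total: 3 components.

3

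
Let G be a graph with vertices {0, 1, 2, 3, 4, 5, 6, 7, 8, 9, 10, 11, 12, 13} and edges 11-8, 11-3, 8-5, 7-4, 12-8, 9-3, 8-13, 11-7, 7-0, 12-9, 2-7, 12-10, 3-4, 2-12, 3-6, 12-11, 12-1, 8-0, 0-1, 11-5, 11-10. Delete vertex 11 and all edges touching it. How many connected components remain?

1

With 11 gone, the remaining components are: {0, 1, 2, 3, 4, 5, 6, 7, 8, 9, 10, 12, 13}.
That is 1 component.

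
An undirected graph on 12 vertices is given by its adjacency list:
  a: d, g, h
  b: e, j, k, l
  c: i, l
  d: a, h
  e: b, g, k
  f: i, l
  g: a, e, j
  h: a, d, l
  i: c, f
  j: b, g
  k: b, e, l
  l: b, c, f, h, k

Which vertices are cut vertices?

Removing l increases the component count from 1 to 2, so l is a cut vertex.
By contrast removing h leaves 1 component; it is not a cut vertex. No other vertex is a cut vertex either.

l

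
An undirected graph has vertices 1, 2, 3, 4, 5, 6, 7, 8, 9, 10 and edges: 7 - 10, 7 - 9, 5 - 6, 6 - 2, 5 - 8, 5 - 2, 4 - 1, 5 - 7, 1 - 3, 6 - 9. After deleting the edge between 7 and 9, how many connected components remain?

7 and 9 are still connected via 7-5-6-9, so the component count stays at 2.

2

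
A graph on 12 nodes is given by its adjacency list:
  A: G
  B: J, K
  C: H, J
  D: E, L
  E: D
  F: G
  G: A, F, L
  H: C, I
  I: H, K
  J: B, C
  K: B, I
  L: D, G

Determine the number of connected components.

Starting from B we can reach B, C, H, I, J, K. That is one component of size 6.
Starting from A we can reach A, D, E, F, G, L. That is one component of size 6.
Total: 2 components.

2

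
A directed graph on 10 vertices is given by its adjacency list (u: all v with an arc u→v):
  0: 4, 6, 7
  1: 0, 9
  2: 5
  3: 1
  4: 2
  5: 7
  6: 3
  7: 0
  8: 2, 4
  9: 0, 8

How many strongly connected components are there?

{0, 1, 2, 3, 4, 5, 6, 7, 8, 9} are all mutually reachable — one SCC of size 10.
That gives 1 strongly connected component.

1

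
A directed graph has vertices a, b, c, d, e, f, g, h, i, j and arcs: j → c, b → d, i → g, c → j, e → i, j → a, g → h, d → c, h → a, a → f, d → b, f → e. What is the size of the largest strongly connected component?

6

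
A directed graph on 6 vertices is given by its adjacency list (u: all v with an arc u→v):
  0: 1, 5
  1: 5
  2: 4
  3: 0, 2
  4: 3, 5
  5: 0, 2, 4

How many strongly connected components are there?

1

{0, 1, 2, 3, 4, 5} are all mutually reachable — one SCC of size 6.
That gives 1 strongly connected component.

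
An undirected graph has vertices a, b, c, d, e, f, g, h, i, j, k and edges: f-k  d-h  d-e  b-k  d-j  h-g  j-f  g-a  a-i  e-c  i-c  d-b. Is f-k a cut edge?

After removing f-k, the path f-j-d-b-k still connects them, so the edge is not a bridge.

No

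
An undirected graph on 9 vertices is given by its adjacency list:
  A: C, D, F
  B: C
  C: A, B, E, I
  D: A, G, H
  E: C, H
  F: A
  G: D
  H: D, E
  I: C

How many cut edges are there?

The edges on the cycle C-A-D-H-E-C are not bridges since each lies on that cycle.
But removing F-A disconnects F from A; removing D-G disconnects D from G; removing C-I disconnects C from I; removing C-B disconnects C from B — these are bridges.
That makes 4 bridges.

4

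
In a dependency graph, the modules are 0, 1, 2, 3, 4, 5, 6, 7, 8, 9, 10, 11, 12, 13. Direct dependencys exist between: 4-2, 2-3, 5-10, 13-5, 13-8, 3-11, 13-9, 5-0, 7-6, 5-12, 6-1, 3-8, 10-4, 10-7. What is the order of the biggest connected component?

Starting from 0 we can reach 0, 1, 2, 3, 4, 5, 6, 7, 8, 9, 10, 11, 12, 13. That is one component of size 14.
The largest has 14 vertices.

14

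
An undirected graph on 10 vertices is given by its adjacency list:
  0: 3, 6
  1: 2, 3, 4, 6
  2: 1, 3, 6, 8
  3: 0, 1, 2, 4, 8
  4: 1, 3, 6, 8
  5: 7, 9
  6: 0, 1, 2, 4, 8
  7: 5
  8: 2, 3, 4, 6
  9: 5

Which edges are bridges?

The edges on the cycle 3-1-2-3 are not bridges since each lies on that cycle.
But removing 5-7 disconnects 5 from 7; removing 5-9 disconnects 5 from 9 — these are bridges.

5-7, 5-9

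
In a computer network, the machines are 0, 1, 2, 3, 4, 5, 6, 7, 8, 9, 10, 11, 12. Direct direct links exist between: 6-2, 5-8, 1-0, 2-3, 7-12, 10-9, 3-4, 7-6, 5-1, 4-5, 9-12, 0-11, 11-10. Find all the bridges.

5-8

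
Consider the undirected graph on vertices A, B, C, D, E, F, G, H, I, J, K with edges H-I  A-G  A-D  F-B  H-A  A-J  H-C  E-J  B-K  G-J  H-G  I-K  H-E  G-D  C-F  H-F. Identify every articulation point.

H

Removing H increases the component count from 1 to 2, so H is a cut vertex.
By contrast removing I leaves 1 component; it is not a cut vertex. No other vertex is a cut vertex either.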